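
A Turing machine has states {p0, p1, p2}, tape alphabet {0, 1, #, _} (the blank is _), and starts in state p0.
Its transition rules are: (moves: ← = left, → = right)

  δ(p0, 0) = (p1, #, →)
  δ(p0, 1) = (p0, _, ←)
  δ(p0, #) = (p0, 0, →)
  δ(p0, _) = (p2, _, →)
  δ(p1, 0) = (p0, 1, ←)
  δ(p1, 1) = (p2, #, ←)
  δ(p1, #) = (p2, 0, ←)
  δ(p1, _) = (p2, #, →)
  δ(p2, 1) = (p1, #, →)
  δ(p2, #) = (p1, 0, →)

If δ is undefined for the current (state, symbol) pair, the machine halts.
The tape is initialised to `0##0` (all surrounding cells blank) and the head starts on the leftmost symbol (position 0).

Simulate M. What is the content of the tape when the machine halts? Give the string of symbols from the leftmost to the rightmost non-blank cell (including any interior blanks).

p0 | [0]##0   read 0 → write #, move →, go to p1
p1 | #[#]#0   read # → write 0, move ←, go to p2
p2 | [#]0#0   read # → write 0, move →, go to p1
p1 | 0[0]#0   read 0 → write 1, move ←, go to p0
p0 | [0]1#0   read 0 → write #, move →, go to p1
p1 | #[1]#0   read 1 → write #, move ←, go to p2
p2 | [#]##0   read # → write 0, move →, go to p1
p1 | 0[#]#0   read # → write 0, move ←, go to p2
p2 | [0]0#0
The non-blank tape span at halt is 00#0.

00#0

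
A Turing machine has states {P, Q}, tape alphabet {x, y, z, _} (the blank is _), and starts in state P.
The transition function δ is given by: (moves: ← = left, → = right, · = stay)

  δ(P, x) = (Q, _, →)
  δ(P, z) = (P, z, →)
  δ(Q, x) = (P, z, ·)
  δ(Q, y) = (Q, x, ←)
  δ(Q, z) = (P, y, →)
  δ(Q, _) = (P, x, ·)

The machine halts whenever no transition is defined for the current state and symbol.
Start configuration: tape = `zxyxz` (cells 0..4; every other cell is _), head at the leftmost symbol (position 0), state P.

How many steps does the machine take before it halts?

P | [z]xyxz_   read z → write z, move →, go to P
P | z[x]yxz_   read x → write _, move →, go to Q
Q | z_[y]xz_   read y → write x, move ←, go to Q
Q | z[_]xxz_   read _ → write x, move ·, go to P
P | z[x]xxz_   read x → write _, move →, go to Q
Q | z_[x]xz_   read x → write z, move ·, go to P
P | z_[z]xz_   read z → write z, move →, go to P
P | z_z[x]z_   read x → write _, move →, go to Q
Q | z_z_[z]_   read z → write y, move →, go to P
P | z_z_y[_]
M halts after 9 transitions.

9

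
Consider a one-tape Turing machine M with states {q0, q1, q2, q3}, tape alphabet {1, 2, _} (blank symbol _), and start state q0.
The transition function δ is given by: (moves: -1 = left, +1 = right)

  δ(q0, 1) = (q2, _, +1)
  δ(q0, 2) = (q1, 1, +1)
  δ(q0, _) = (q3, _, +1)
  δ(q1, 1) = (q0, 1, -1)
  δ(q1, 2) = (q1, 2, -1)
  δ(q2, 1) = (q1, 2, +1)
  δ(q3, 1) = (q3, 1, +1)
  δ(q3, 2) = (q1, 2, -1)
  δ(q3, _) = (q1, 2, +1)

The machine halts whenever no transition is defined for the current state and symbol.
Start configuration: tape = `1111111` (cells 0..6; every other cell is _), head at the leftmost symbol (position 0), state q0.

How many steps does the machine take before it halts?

state=q0 head=0 tape=[1]111111_   (q0,1)→(q2,_,+1)
state=q2 head=1 tape=_[1]11111_   (q2,1)→(q1,2,+1)
state=q1 head=2 tape=_2[1]1111_   (q1,1)→(q0,1,-1)
state=q0 head=1 tape=_[2]11111_   (q0,2)→(q1,1,+1)
state=q1 head=2 tape=_1[1]1111_   (q1,1)→(q0,1,-1)
state=q0 head=1 tape=_[1]11111_   (q0,1)→(q2,_,+1)
state=q2 head=2 tape=__[1]1111_   (q2,1)→(q1,2,+1)
state=q1 head=3 tape=__2[1]111_   (q1,1)→(q0,1,-1)
state=q0 head=2 tape=__[2]1111_   (q0,2)→(q1,1,+1)
state=q1 head=3 tape=__1[1]111_   (q1,1)→(q0,1,-1)
state=q0 head=2 tape=__[1]1111_   (q0,1)→(q2,_,+1)
state=q2 head=3 tape=___[1]111_   (q2,1)→(q1,2,+1)
state=q1 head=4 tape=___2[1]11_   (q1,1)→(q0,1,-1)
state=q0 head=3 tape=___[2]111_   (q0,2)→(q1,1,+1)
state=q1 head=4 tape=___1[1]11_   (q1,1)→(q0,1,-1)
state=q0 head=3 tape=___[1]111_   (q0,1)→(q2,_,+1)
state=q2 head=4 tape=____[1]11_   (q2,1)→(q1,2,+1)
state=q1 head=5 tape=____2[1]1_   (q1,1)→(q0,1,-1)
state=q0 head=4 tape=____[2]11_   (q0,2)→(q1,1,+1)
state=q1 head=5 tape=____1[1]1_   (q1,1)→(q0,1,-1)
state=q0 head=4 tape=____[1]11_   (q0,1)→(q2,_,+1)
state=q2 head=5 tape=_____[1]1_   (q2,1)→(q1,2,+1)
state=q1 head=6 tape=_____2[1]_   (q1,1)→(q0,1,-1)
state=q0 head=5 tape=_____[2]1_   (q0,2)→(q1,1,+1)
state=q1 head=6 tape=_____1[1]_   (q1,1)→(q0,1,-1)
state=q0 head=5 tape=_____[1]1_   (q0,1)→(q2,_,+1)
state=q2 head=6 tape=______[1]_   (q2,1)→(q1,2,+1)
state=q1 head=7 tape=______2[_]
M halts after 27 transitions.

27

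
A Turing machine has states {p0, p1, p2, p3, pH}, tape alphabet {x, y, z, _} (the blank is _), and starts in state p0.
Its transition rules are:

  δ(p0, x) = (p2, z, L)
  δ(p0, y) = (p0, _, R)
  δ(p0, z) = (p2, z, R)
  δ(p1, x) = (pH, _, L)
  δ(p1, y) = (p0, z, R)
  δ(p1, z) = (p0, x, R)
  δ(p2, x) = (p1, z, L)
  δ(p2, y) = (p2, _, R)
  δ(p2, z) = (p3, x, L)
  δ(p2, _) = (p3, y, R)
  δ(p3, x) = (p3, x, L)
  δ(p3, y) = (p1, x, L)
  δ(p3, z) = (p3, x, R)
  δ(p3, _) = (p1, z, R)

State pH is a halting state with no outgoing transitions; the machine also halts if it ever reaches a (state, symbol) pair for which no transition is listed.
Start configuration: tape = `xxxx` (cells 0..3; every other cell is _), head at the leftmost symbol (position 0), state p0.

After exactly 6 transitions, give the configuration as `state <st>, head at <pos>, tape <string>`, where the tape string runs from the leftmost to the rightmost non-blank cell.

state p1, head at -2, tape xxxxx

state=p0 head=0 tape=__[x]xxx   (p0,x)→(p2,z,L)
state=p2 head=-1 tape=_[_]zxxx   (p2,_)→(p3,y,R)
state=p3 head=0 tape=_y[z]xxx   (p3,z)→(p3,x,R)
state=p3 head=1 tape=_yx[x]xx   (p3,x)→(p3,x,L)
state=p3 head=0 tape=_y[x]xxx   (p3,x)→(p3,x,L)
state=p3 head=-1 tape=_[y]xxxx   (p3,y)→(p1,x,L)
state=p1 head=-2 tape=[_]xxxxx
After 6 steps: state p1, head at -2, tape xxxxx.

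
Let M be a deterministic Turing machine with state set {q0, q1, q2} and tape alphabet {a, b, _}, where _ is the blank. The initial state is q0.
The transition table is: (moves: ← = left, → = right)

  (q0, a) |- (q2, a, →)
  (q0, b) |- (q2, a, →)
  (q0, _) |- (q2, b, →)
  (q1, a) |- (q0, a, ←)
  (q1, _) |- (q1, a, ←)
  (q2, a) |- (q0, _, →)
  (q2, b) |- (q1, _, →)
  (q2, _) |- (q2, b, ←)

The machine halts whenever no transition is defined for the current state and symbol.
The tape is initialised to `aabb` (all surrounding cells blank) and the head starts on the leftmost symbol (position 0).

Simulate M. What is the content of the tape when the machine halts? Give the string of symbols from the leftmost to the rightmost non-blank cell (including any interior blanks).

q0 | [a]abb___   read a → write a, move →, go to q2
q2 | a[a]bb___   read a → write _, move →, go to q0
q0 | a_[b]b___   read b → write a, move →, go to q2
q2 | a_a[b]___   read b → write _, move →, go to q1
q1 | a_a_[_]__   read _ → write a, move ←, go to q1
q1 | a_a[_]a__   read _ → write a, move ←, go to q1
q1 | a_[a]aa__   read a → write a, move ←, go to q0
q0 | a[_]aaa__   read _ → write b, move →, go to q2
q2 | ab[a]aa__   read a → write _, move →, go to q0
q0 | ab_[a]a__   read a → write a, move →, go to q2
q2 | ab_a[a]__   read a → write _, move →, go to q0
q0 | ab_a_[_]_   read _ → write b, move →, go to q2
q2 | ab_a_b[_]   read _ → write b, move ←, go to q2
q2 | ab_a_[b]b   read b → write _, move →, go to q1
q1 | ab_a__[b]
The non-blank tape span at halt is ab_a__b.

ab_a__b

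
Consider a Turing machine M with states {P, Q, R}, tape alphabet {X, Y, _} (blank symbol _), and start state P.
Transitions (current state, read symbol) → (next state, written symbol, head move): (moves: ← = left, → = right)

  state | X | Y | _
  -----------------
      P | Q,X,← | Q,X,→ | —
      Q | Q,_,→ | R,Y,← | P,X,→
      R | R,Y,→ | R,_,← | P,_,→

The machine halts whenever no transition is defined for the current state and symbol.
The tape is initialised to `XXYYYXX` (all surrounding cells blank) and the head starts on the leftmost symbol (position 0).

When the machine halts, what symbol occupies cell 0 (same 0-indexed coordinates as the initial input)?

_

state=P head=0 tape=_[X]XYYYXX   (P,X)→(Q,X,←)
state=Q head=-1 tape=[_]XXYYYXX   (Q,_)→(P,X,→)
state=P head=0 tape=X[X]XYYYXX   (P,X)→(Q,X,←)
state=Q head=-1 tape=[X]XXYYYXX   (Q,X)→(Q,_,→)
state=Q head=0 tape=_[X]XYYYXX   (Q,X)→(Q,_,→)
state=Q head=1 tape=__[X]YYYXX   (Q,X)→(Q,_,→)
state=Q head=2 tape=___[Y]YYXX   (Q,Y)→(R,Y,←)
state=R head=1 tape=__[_]YYYXX   (R,_)→(P,_,→)
state=P head=2 tape=___[Y]YYXX   (P,Y)→(Q,X,→)
state=Q head=3 tape=___X[Y]YXX   (Q,Y)→(R,Y,←)
state=R head=2 tape=___[X]YYXX   (R,X)→(R,Y,→)
state=R head=3 tape=___Y[Y]YXX   (R,Y)→(R,_,←)
state=R head=2 tape=___[Y]_YXX   (R,Y)→(R,_,←)
state=R head=1 tape=__[_]__YXX   (R,_)→(P,_,→)
state=P head=2 tape=___[_]_YXX
Cell 0 holds _ when M halts.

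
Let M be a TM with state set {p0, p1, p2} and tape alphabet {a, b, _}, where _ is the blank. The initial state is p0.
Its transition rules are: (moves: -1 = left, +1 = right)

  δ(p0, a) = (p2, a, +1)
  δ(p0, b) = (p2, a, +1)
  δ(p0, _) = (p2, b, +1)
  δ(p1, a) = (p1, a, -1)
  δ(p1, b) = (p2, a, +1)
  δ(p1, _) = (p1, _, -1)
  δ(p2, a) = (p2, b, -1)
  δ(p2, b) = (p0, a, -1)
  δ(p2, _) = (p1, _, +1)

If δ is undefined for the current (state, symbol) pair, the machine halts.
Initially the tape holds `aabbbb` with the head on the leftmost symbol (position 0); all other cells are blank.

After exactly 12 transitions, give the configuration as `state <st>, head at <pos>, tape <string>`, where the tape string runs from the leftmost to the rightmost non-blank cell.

state=p0 head=0 tape=_[a]abbbb   (p0,a)→(p2,a,+1)
state=p2 head=1 tape=_a[a]bbbb   (p2,a)→(p2,b,-1)
state=p2 head=0 tape=_[a]bbbbb   (p2,a)→(p2,b,-1)
state=p2 head=-1 tape=[_]bbbbbb   (p2,_)→(p1,_,+1)
state=p1 head=0 tape=_[b]bbbbb   (p1,b)→(p2,a,+1)
state=p2 head=1 tape=_a[b]bbbb   (p2,b)→(p0,a,-1)
state=p0 head=0 tape=_[a]abbbb   (p0,a)→(p2,a,+1)
state=p2 head=1 tape=_a[a]bbbb   (p2,a)→(p2,b,-1)
state=p2 head=0 tape=_[a]bbbbb   (p2,a)→(p2,b,-1)
state=p2 head=-1 tape=[_]bbbbbb   (p2,_)→(p1,_,+1)
state=p1 head=0 tape=_[b]bbbbb   (p1,b)→(p2,a,+1)
state=p2 head=1 tape=_a[b]bbbb   (p2,b)→(p0,a,-1)
state=p0 head=0 tape=_[a]abbbb
After 12 steps: state p0, head at 0, tape aabbbb.

state p0, head at 0, tape aabbbb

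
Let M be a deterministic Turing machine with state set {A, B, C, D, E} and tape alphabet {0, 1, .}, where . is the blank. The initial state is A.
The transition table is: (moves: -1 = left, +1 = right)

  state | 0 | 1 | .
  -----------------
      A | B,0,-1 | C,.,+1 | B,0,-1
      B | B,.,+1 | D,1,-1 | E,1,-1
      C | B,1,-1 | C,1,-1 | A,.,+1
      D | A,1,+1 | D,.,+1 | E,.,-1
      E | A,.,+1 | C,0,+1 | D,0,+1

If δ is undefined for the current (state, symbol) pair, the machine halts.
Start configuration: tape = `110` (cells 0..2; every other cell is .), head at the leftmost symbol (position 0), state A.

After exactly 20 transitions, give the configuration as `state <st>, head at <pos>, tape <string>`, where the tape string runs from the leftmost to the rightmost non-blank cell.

state D, head at 2, tape 00.10

state=A head=0 tape=[1]10..   (A,1)→(C,.,+1)
state=C head=1 tape=.[1]0..   (C,1)→(C,1,-1)
state=C head=0 tape=[.]10..   (C,.)→(A,.,+1)
state=A head=1 tape=.[1]0..   (A,1)→(C,.,+1)
state=C head=2 tape=..[0]..   (C,0)→(B,1,-1)
state=B head=1 tape=.[.]1..   (B,.)→(E,1,-1)
state=E head=0 tape=[.]11..   (E,.)→(D,0,+1)
state=D head=1 tape=0[1]1..   (D,1)→(D,.,+1)
state=D head=2 tape=0.[1]..   (D,1)→(D,.,+1)
state=D head=3 tape=0..[.].   (D,.)→(E,.,-1)
state=E head=2 tape=0.[.]..   (E,.)→(D,0,+1)
state=D head=3 tape=0.0[.].   (D,.)→(E,.,-1)
state=E head=2 tape=0.[0]..   (E,0)→(A,.,+1)
state=A head=3 tape=0..[.].   (A,.)→(B,0,-1)
state=B head=2 tape=0.[.]0.   (B,.)→(E,1,-1)
state=E head=1 tape=0[.]10.   (E,.)→(D,0,+1)
state=D head=2 tape=00[1]0.   (D,1)→(D,.,+1)
state=D head=3 tape=00.[0].   (D,0)→(A,1,+1)
state=A head=4 tape=00.1[.]   (A,.)→(B,0,-1)
state=B head=3 tape=00.[1]0   (B,1)→(D,1,-1)
state=D head=2 tape=00[.]10
After 20 steps: state D, head at 2, tape 00.10.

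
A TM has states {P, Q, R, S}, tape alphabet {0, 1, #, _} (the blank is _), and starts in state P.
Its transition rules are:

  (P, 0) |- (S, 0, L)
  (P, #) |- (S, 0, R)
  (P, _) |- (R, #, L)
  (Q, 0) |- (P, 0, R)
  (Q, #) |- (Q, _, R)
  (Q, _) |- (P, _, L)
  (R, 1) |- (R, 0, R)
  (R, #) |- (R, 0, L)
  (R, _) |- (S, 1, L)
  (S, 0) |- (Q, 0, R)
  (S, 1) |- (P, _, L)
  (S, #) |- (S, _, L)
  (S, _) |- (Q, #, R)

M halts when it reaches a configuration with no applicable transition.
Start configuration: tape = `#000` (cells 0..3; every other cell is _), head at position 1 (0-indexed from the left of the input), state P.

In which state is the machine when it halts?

state=P head=1 tape=_#[0]00_   (P,0)→(S,0,L)
state=S head=0 tape=_[#]000_   (S,#)→(S,_,L)
state=S head=-1 tape=[_]_000_   (S,_)→(Q,#,R)
state=Q head=0 tape=#[_]000_   (Q,_)→(P,_,L)
state=P head=-1 tape=[#]_000_   (P,#)→(S,0,R)
state=S head=0 tape=0[_]000_   (S,_)→(Q,#,R)
state=Q head=1 tape=0#[0]00_   (Q,0)→(P,0,R)
state=P head=2 tape=0#0[0]0_   (P,0)→(S,0,L)
state=S head=1 tape=0#[0]00_   (S,0)→(Q,0,R)
state=Q head=2 tape=0#0[0]0_   (Q,0)→(P,0,R)
state=P head=3 tape=0#00[0]_   (P,0)→(S,0,L)
state=S head=2 tape=0#0[0]0_   (S,0)→(Q,0,R)
state=Q head=3 tape=0#00[0]_   (Q,0)→(P,0,R)
state=P head=4 tape=0#000[_]   (P,_)→(R,#,L)
state=R head=3 tape=0#00[0]#
No transition is defined for (R, 0); M halts in state R.

R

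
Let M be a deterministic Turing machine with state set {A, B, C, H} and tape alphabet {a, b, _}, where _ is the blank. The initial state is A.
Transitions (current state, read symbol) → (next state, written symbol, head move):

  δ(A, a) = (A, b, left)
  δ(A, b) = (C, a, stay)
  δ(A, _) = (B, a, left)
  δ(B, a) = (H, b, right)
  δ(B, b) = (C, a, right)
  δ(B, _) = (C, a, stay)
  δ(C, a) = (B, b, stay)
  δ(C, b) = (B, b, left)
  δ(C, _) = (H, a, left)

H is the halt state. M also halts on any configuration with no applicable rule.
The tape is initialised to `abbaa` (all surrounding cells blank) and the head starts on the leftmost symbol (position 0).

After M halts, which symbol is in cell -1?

b

state=A head=0 tape=__[a]bbaa   (A,a)→(A,b,left)
state=A head=-1 tape=_[_]bbbaa   (A,_)→(B,a,left)
state=B head=-2 tape=[_]abbbaa   (B,_)→(C,a,stay)
state=C head=-2 tape=[a]abbbaa   (C,a)→(B,b,stay)
state=B head=-2 tape=[b]abbbaa   (B,b)→(C,a,right)
state=C head=-1 tape=a[a]bbbaa   (C,a)→(B,b,stay)
state=B head=-1 tape=a[b]bbbaa   (B,b)→(C,a,right)
state=C head=0 tape=aa[b]bbaa   (C,b)→(B,b,left)
state=B head=-1 tape=a[a]bbbaa   (B,a)→(H,b,right)
state=H head=0 tape=ab[b]bbaa
Cell -1 holds b when M halts.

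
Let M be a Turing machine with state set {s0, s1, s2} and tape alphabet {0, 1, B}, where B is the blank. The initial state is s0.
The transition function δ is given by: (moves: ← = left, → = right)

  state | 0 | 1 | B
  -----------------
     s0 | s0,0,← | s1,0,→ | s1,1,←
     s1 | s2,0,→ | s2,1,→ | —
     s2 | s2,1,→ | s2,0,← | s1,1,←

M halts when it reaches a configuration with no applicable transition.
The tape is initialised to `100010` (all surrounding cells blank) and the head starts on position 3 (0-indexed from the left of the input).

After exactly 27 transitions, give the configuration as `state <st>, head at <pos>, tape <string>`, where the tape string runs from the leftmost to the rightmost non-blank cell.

s0 | 100[0]10B   read 0 → write 0, move ←, go to s0
s0 | 10[0]010B   read 0 → write 0, move ←, go to s0
s0 | 1[0]0010B   read 0 → write 0, move ←, go to s0
s0 | [1]00010B   read 1 → write 0, move →, go to s1
s1 | 0[0]0010B   read 0 → write 0, move →, go to s2
s2 | 00[0]010B   read 0 → write 1, move →, go to s2
s2 | 001[0]10B   read 0 → write 1, move →, go to s2
s2 | 0011[1]0B   read 1 → write 0, move ←, go to s2
s2 | 001[1]00B   read 1 → write 0, move ←, go to s2
s2 | 00[1]000B   read 1 → write 0, move ←, go to s2
s2 | 0[0]0000B   read 0 → write 1, move →, go to s2
s2 | 01[0]000B   read 0 → write 1, move →, go to s2
s2 | 011[0]00B   read 0 → write 1, move →, go to s2
s2 | 0111[0]0B   read 0 → write 1, move →, go to s2
s2 | 01111[0]B   read 0 → write 1, move →, go to s2
s2 | 011111[B]   read B → write 1, move ←, go to s1
s1 | 01111[1]1   read 1 → write 1, move →, go to s2
s2 | 011111[1]   read 1 → write 0, move ←, go to s2
s2 | 01111[1]0   read 1 → write 0, move ←, go to s2
s2 | 0111[1]00   read 1 → write 0, move ←, go to s2
s2 | 011[1]000   read 1 → write 0, move ←, go to s2
s2 | 01[1]0000   read 1 → write 0, move ←, go to s2
s2 | 0[1]00000   read 1 → write 0, move ←, go to s2
s2 | [0]000000   read 0 → write 1, move →, go to s2
s2 | 1[0]00000   read 0 → write 1, move →, go to s2
s2 | 11[0]0000   read 0 → write 1, move →, go to s2
s2 | 111[0]000   read 0 → write 1, move →, go to s2
s2 | 1111[0]00
After 27 steps: state s2, head at 4, tape 1111000.

state s2, head at 4, tape 1111000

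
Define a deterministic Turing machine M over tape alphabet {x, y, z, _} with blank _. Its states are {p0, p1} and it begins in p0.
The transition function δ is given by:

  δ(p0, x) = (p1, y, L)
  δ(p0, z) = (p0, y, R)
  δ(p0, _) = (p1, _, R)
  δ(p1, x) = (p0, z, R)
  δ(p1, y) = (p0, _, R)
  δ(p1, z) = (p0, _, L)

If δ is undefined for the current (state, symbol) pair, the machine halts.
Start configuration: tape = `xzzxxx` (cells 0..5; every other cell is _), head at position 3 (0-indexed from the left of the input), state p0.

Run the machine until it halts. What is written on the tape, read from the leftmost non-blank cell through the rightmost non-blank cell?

xy__yx

state=p0 head=3 tape=xzz[x]xx   (p0,x)→(p1,y,L)
state=p1 head=2 tape=xz[z]yxx   (p1,z)→(p0,_,L)
state=p0 head=1 tape=x[z]_yxx   (p0,z)→(p0,y,R)
state=p0 head=2 tape=xy[_]yxx   (p0,_)→(p1,_,R)
state=p1 head=3 tape=xy_[y]xx   (p1,y)→(p0,_,R)
state=p0 head=4 tape=xy__[x]x   (p0,x)→(p1,y,L)
state=p1 head=3 tape=xy_[_]yx
The non-blank tape span at halt is xy__yx.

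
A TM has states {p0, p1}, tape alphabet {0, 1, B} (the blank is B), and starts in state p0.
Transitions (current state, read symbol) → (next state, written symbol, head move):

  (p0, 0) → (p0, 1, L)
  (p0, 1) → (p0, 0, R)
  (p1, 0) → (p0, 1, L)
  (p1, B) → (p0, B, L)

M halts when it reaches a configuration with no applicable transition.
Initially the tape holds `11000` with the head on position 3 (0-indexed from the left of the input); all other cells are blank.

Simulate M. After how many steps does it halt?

14

state=p0 head=3 tape=110[0]0B   (p0,0)→(p0,1,L)
state=p0 head=2 tape=11[0]10B   (p0,0)→(p0,1,L)
state=p0 head=1 tape=1[1]110B   (p0,1)→(p0,0,R)
state=p0 head=2 tape=10[1]10B   (p0,1)→(p0,0,R)
state=p0 head=3 tape=100[1]0B   (p0,1)→(p0,0,R)
state=p0 head=4 tape=1000[0]B   (p0,0)→(p0,1,L)
state=p0 head=3 tape=100[0]1B   (p0,0)→(p0,1,L)
state=p0 head=2 tape=10[0]11B   (p0,0)→(p0,1,L)
state=p0 head=1 tape=1[0]111B   (p0,0)→(p0,1,L)
state=p0 head=0 tape=[1]1111B   (p0,1)→(p0,0,R)
state=p0 head=1 tape=0[1]111B   (p0,1)→(p0,0,R)
state=p0 head=2 tape=00[1]11B   (p0,1)→(p0,0,R)
state=p0 head=3 tape=000[1]1B   (p0,1)→(p0,0,R)
state=p0 head=4 tape=0000[1]B   (p0,1)→(p0,0,R)
state=p0 head=5 tape=00000[B]
M halts after 14 transitions.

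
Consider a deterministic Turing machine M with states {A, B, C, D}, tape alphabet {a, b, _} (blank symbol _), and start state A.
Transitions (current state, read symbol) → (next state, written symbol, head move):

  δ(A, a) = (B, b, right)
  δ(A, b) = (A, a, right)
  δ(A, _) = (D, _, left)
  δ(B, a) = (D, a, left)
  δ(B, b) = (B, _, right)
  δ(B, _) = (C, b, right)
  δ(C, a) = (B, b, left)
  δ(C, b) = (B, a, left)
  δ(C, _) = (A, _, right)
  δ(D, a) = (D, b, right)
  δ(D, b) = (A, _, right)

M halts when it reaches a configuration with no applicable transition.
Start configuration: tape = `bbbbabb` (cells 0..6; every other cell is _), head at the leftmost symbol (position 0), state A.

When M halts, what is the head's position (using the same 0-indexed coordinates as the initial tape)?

A | [b]bbbabb___   read b → write a, move right, go to A
A | a[b]bbabb___   read b → write a, move right, go to A
A | aa[b]babb___   read b → write a, move right, go to A
A | aaa[b]abb___   read b → write a, move right, go to A
A | aaaa[a]bb___   read a → write b, move right, go to B
B | aaaab[b]b___   read b → write _, move right, go to B
B | aaaab_[b]___   read b → write _, move right, go to B
B | aaaab__[_]__   read _ → write b, move right, go to C
C | aaaab__b[_]_   read _ → write _, move right, go to A
A | aaaab__b_[_]   read _ → write _, move left, go to D
D | aaaab__b[_]_
At halt the head is at cell 8.

8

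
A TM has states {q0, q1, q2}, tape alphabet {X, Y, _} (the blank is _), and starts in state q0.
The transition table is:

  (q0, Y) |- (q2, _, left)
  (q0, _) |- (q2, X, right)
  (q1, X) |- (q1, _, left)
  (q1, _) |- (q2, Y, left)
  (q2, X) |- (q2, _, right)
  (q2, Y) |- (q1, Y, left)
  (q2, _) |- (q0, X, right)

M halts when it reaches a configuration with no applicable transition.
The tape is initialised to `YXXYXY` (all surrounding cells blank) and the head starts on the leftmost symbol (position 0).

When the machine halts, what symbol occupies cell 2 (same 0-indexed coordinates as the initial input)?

q0 | _[Y]XXYXY   read Y → write _, move left, go to q2
q2 | [_]_XXYXY   read _ → write X, move right, go to q0
q0 | X[_]XXYXY   read _ → write X, move right, go to q2
q2 | XX[X]XYXY   read X → write _, move right, go to q2
q2 | XX_[X]YXY   read X → write _, move right, go to q2
q2 | XX__[Y]XY   read Y → write Y, move left, go to q1
q1 | XX_[_]YXY   read _ → write Y, move left, go to q2
q2 | XX[_]YYXY   read _ → write X, move right, go to q0
q0 | XXX[Y]YXY   read Y → write _, move left, go to q2
q2 | XX[X]_YXY   read X → write _, move right, go to q2
q2 | XX_[_]YXY   read _ → write X, move right, go to q0
q0 | XX_X[Y]XY   read Y → write _, move left, go to q2
q2 | XX_[X]_XY   read X → write _, move right, go to q2
q2 | XX__[_]XY   read _ → write X, move right, go to q0
q0 | XX__X[X]Y
Cell 2 holds _ when M halts.

_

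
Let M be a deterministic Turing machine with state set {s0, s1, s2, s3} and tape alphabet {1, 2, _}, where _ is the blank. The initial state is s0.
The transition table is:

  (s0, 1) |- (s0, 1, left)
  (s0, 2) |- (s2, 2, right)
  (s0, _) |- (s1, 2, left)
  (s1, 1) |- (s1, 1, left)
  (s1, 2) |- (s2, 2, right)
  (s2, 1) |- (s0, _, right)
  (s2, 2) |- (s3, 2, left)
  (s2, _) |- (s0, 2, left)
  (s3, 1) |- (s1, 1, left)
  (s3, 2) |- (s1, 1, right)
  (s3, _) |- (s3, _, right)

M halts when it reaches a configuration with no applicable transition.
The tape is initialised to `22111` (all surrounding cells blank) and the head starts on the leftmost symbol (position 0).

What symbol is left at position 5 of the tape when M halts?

state=s0 head=0 tape=[2]2111_   (s0,2)→(s2,2,right)
state=s2 head=1 tape=2[2]111_   (s2,2)→(s3,2,left)
state=s3 head=0 tape=[2]2111_   (s3,2)→(s1,1,right)
state=s1 head=1 tape=1[2]111_   (s1,2)→(s2,2,right)
state=s2 head=2 tape=12[1]11_   (s2,1)→(s0,_,right)
state=s0 head=3 tape=12_[1]1_   (s0,1)→(s0,1,left)
state=s0 head=2 tape=12[_]11_   (s0,_)→(s1,2,left)
state=s1 head=1 tape=1[2]211_   (s1,2)→(s2,2,right)
state=s2 head=2 tape=12[2]11_   (s2,2)→(s3,2,left)
state=s3 head=1 tape=1[2]211_   (s3,2)→(s1,1,right)
state=s1 head=2 tape=11[2]11_   (s1,2)→(s2,2,right)
state=s2 head=3 tape=112[1]1_   (s2,1)→(s0,_,right)
state=s0 head=4 tape=112_[1]_   (s0,1)→(s0,1,left)
state=s0 head=3 tape=112[_]1_   (s0,_)→(s1,2,left)
state=s1 head=2 tape=11[2]21_   (s1,2)→(s2,2,right)
state=s2 head=3 tape=112[2]1_   (s2,2)→(s3,2,left)
state=s3 head=2 tape=11[2]21_   (s3,2)→(s1,1,right)
state=s1 head=3 tape=111[2]1_   (s1,2)→(s2,2,right)
state=s2 head=4 tape=1112[1]_   (s2,1)→(s0,_,right)
state=s0 head=5 tape=1112_[_]   (s0,_)→(s1,2,left)
state=s1 head=4 tape=1112[_]2
Cell 5 holds 2 when M halts.

2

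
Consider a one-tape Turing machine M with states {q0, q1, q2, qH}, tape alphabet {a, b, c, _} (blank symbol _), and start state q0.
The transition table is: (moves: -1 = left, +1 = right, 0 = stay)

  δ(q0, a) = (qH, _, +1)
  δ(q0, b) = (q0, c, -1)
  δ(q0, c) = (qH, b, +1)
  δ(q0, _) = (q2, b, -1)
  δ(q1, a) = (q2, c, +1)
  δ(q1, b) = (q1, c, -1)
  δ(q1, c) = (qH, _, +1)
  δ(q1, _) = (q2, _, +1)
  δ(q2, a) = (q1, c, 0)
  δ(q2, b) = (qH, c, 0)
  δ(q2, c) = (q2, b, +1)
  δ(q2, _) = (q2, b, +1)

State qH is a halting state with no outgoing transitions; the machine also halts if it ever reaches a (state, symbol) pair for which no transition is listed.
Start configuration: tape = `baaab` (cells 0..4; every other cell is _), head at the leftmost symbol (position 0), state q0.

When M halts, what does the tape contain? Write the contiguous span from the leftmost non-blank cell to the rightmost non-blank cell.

bccaaab

state=q0 head=0 tape=__[b]aaab   (q0,b)→(q0,c,-1)
state=q0 head=-1 tape=_[_]caaab   (q0,_)→(q2,b,-1)
state=q2 head=-2 tape=[_]bcaaab   (q2,_)→(q2,b,+1)
state=q2 head=-1 tape=b[b]caaab   (q2,b)→(qH,c,0)
state=qH head=-1 tape=b[c]caaab
The non-blank tape span at halt is bccaaab.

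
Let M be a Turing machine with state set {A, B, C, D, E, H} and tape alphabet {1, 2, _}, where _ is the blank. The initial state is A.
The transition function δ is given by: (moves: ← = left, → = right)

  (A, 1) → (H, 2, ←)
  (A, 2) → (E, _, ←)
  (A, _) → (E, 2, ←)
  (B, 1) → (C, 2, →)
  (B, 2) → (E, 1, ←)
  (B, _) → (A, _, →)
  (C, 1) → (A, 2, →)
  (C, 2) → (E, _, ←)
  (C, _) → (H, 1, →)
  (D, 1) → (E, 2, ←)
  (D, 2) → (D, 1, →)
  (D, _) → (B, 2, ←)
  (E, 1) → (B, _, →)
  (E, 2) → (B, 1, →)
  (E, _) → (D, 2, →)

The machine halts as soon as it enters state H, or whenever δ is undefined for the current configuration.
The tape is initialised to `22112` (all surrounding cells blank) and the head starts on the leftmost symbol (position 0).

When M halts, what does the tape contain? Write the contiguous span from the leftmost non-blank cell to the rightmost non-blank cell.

state=A head=0 tape=__[2]2112   (A,2)→(E,_,←)
state=E head=-1 tape=_[_]_2112   (E,_)→(D,2,→)
state=D head=0 tape=_2[_]2112   (D,_)→(B,2,←)
state=B head=-1 tape=_[2]22112   (B,2)→(E,1,←)
state=E head=-2 tape=[_]122112   (E,_)→(D,2,→)
state=D head=-1 tape=2[1]22112   (D,1)→(E,2,←)
state=E head=-2 tape=[2]222112   (E,2)→(B,1,→)
state=B head=-1 tape=1[2]22112   (B,2)→(E,1,←)
state=E head=-2 tape=[1]122112   (E,1)→(B,_,→)
state=B head=-1 tape=_[1]22112   (B,1)→(C,2,→)
state=C head=0 tape=_2[2]2112   (C,2)→(E,_,←)
state=E head=-1 tape=_[2]_2112   (E,2)→(B,1,→)
state=B head=0 tape=_1[_]2112   (B,_)→(A,_,→)
state=A head=1 tape=_1_[2]112   (A,2)→(E,_,←)
state=E head=0 tape=_1[_]_112   (E,_)→(D,2,→)
state=D head=1 tape=_12[_]112   (D,_)→(B,2,←)
state=B head=0 tape=_1[2]2112   (B,2)→(E,1,←)
state=E head=-1 tape=_[1]12112   (E,1)→(B,_,→)
state=B head=0 tape=__[1]2112   (B,1)→(C,2,→)
state=C head=1 tape=__2[2]112   (C,2)→(E,_,←)
state=E head=0 tape=__[2]_112   (E,2)→(B,1,→)
state=B head=1 tape=__1[_]112   (B,_)→(A,_,→)
state=A head=2 tape=__1_[1]12   (A,1)→(H,2,←)
state=H head=1 tape=__1[_]212
The non-blank tape span at halt is 1_212.

1_212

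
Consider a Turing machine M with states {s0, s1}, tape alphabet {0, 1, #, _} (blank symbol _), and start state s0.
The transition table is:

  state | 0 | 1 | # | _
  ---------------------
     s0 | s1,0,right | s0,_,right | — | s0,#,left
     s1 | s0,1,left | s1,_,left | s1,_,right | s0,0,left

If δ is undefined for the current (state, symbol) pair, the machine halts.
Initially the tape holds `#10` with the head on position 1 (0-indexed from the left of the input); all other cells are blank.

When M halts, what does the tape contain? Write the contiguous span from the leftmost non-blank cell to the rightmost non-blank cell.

s0 | #[1]0_   read 1 → write _, move right, go to s0
s0 | #_[0]_   read 0 → write 0, move right, go to s1
s1 | #_0[_]   read _ → write 0, move left, go to s0
s0 | #_[0]0   read 0 → write 0, move right, go to s1
s1 | #_0[0]   read 0 → write 1, move left, go to s0
s0 | #_[0]1   read 0 → write 0, move right, go to s1
s1 | #_0[1]   read 1 → write _, move left, go to s1
s1 | #_[0]_   read 0 → write 1, move left, go to s0
s0 | #[_]1_   read _ → write #, move left, go to s0
s0 | [#]#1_
The non-blank tape span at halt is ##1.

##1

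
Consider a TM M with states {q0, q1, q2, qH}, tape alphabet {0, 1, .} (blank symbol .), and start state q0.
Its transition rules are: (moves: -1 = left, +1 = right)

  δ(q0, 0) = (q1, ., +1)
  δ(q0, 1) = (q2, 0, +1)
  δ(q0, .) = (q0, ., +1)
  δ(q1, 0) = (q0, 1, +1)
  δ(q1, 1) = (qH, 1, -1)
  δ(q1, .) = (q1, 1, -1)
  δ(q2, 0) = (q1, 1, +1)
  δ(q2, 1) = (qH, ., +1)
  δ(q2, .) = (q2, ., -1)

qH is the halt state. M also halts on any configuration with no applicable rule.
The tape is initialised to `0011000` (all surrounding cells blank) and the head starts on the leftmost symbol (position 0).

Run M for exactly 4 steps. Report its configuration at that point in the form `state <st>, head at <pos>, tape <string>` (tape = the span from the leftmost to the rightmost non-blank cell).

state qH, head at 4, tape 10.000

q0 | [0]011000   read 0 → write ., move +1, go to q1
q1 | .[0]11000   read 0 → write 1, move +1, go to q0
q0 | .1[1]1000   read 1 → write 0, move +1, go to q2
q2 | .10[1]000   read 1 → write ., move +1, go to qH
qH | .10.[0]00
After 4 steps: state qH, head at 4, tape 10.000.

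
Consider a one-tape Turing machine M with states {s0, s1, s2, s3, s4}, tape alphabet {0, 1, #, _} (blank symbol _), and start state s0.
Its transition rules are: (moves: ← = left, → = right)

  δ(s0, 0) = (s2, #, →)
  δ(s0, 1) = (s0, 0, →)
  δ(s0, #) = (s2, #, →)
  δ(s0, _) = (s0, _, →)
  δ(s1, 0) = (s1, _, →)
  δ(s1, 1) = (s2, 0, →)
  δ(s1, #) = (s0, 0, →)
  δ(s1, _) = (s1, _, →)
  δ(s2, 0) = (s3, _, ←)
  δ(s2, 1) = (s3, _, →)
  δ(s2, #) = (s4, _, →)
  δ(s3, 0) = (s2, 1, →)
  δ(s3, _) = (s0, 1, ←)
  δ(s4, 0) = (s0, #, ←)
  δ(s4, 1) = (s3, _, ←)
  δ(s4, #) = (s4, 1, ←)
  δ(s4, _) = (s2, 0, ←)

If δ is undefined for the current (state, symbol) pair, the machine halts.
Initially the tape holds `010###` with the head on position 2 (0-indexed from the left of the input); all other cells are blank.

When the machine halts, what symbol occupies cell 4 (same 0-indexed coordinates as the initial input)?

state=s0 head=2 tape=01[0]###   (s0,0)→(s2,#,→)
state=s2 head=3 tape=01#[#]##   (s2,#)→(s4,_,→)
state=s4 head=4 tape=01#_[#]#   (s4,#)→(s4,1,←)
state=s4 head=3 tape=01#[_]1#   (s4,_)→(s2,0,←)
state=s2 head=2 tape=01[#]01#   (s2,#)→(s4,_,→)
state=s4 head=3 tape=01_[0]1#   (s4,0)→(s0,#,←)
state=s0 head=2 tape=01[_]#1#   (s0,_)→(s0,_,→)
state=s0 head=3 tape=01_[#]1#   (s0,#)→(s2,#,→)
state=s2 head=4 tape=01_#[1]#   (s2,1)→(s3,_,→)
state=s3 head=5 tape=01_#_[#]
Cell 4 holds _ when M halts.

_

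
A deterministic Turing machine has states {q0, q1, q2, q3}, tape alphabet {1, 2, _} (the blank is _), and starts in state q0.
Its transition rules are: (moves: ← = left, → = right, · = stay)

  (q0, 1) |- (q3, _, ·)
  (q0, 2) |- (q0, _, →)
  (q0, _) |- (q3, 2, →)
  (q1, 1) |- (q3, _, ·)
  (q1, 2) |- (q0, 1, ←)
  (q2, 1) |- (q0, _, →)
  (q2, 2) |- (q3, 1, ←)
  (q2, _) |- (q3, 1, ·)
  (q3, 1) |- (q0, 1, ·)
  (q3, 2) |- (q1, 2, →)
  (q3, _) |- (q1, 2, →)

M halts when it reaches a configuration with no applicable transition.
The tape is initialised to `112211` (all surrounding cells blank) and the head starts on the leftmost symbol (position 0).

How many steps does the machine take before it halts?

state=q0 head=0 tape=[1]12211_   (q0,1)→(q3,_,·)
state=q3 head=0 tape=[_]12211_   (q3,_)→(q1,2,→)
state=q1 head=1 tape=2[1]2211_   (q1,1)→(q3,_,·)
state=q3 head=1 tape=2[_]2211_   (q3,_)→(q1,2,→)
state=q1 head=2 tape=22[2]211_   (q1,2)→(q0,1,←)
state=q0 head=1 tape=2[2]1211_   (q0,2)→(q0,_,→)
state=q0 head=2 tape=2_[1]211_   (q0,1)→(q3,_,·)
state=q3 head=2 tape=2_[_]211_   (q3,_)→(q1,2,→)
state=q1 head=3 tape=2_2[2]11_   (q1,2)→(q0,1,←)
state=q0 head=2 tape=2_[2]111_   (q0,2)→(q0,_,→)
state=q0 head=3 tape=2__[1]11_   (q0,1)→(q3,_,·)
state=q3 head=3 tape=2__[_]11_   (q3,_)→(q1,2,→)
state=q1 head=4 tape=2__2[1]1_   (q1,1)→(q3,_,·)
state=q3 head=4 tape=2__2[_]1_   (q3,_)→(q1,2,→)
state=q1 head=5 tape=2__22[1]_   (q1,1)→(q3,_,·)
state=q3 head=5 tape=2__22[_]_   (q3,_)→(q1,2,→)
state=q1 head=6 tape=2__222[_]
M halts after 16 transitions.

16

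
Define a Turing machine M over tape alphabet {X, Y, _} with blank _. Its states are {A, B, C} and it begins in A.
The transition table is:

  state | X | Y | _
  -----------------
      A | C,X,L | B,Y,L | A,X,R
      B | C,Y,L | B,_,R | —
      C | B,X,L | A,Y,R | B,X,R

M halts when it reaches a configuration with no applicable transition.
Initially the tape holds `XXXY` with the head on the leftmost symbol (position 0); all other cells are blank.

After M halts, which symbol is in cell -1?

state=A head=0 tape=__[X]XXY   (A,X)→(C,X,L)
state=C head=-1 tape=_[_]XXXY   (C,_)→(B,X,R)
state=B head=0 tape=_X[X]XXY   (B,X)→(C,Y,L)
state=C head=-1 tape=_[X]YXXY   (C,X)→(B,X,L)
state=B head=-2 tape=[_]XYXXY
Cell -1 holds X when M halts.

X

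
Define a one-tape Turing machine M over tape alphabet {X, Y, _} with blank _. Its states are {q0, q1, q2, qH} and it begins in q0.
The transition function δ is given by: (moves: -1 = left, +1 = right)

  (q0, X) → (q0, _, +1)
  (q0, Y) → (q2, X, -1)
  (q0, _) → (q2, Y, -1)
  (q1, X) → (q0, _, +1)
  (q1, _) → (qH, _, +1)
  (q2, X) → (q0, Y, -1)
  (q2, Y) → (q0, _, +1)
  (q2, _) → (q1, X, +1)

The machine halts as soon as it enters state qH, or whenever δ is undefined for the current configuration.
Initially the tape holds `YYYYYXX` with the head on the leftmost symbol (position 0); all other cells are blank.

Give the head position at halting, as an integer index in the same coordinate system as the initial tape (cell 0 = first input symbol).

state=q0 head=0 tape=_[Y]YYYYXX_   (q0,Y)→(q2,X,-1)
state=q2 head=-1 tape=[_]XYYYYXX_   (q2,_)→(q1,X,+1)
state=q1 head=0 tape=X[X]YYYYXX_   (q1,X)→(q0,_,+1)
state=q0 head=1 tape=X_[Y]YYYXX_   (q0,Y)→(q2,X,-1)
state=q2 head=0 tape=X[_]XYYYXX_   (q2,_)→(q1,X,+1)
state=q1 head=1 tape=XX[X]YYYXX_   (q1,X)→(q0,_,+1)
state=q0 head=2 tape=XX_[Y]YYXX_   (q0,Y)→(q2,X,-1)
state=q2 head=1 tape=XX[_]XYYXX_   (q2,_)→(q1,X,+1)
state=q1 head=2 tape=XXX[X]YYXX_   (q1,X)→(q0,_,+1)
state=q0 head=3 tape=XXX_[Y]YXX_   (q0,Y)→(q2,X,-1)
state=q2 head=2 tape=XXX[_]XYXX_   (q2,_)→(q1,X,+1)
state=q1 head=3 tape=XXXX[X]YXX_   (q1,X)→(q0,_,+1)
state=q0 head=4 tape=XXXX_[Y]XX_   (q0,Y)→(q2,X,-1)
state=q2 head=3 tape=XXXX[_]XXX_   (q2,_)→(q1,X,+1)
state=q1 head=4 tape=XXXXX[X]XX_   (q1,X)→(q0,_,+1)
state=q0 head=5 tape=XXXXX_[X]X_   (q0,X)→(q0,_,+1)
state=q0 head=6 tape=XXXXX__[X]_   (q0,X)→(q0,_,+1)
state=q0 head=7 tape=XXXXX___[_]   (q0,_)→(q2,Y,-1)
state=q2 head=6 tape=XXXXX__[_]Y   (q2,_)→(q1,X,+1)
state=q1 head=7 tape=XXXXX__X[Y]
At halt the head is at cell 7.

7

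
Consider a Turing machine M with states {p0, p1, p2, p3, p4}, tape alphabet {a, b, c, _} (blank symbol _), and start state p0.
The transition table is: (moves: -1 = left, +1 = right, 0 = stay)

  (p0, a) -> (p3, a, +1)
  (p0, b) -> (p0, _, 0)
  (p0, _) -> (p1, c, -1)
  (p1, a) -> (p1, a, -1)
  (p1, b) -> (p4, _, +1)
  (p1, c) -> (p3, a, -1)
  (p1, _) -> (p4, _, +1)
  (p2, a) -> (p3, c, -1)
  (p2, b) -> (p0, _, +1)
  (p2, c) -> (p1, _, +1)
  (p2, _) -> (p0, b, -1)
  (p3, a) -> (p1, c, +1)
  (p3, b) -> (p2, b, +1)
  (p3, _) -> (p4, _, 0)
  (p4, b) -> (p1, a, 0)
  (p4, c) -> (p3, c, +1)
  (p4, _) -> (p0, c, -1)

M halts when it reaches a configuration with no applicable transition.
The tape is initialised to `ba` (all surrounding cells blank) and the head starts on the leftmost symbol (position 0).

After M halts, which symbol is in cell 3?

c

p0 | _[b]a__   read b → write _, move 0, go to p0
p0 | _[_]a__   read _ → write c, move -1, go to p1
p1 | [_]ca__   read _ → write _, move +1, go to p4
p4 | _[c]a__   read c → write c, move +1, go to p3
p3 | _c[a]__   read a → write c, move +1, go to p1
p1 | _cc[_]_   read _ → write _, move +1, go to p4
p4 | _cc_[_]   read _ → write c, move -1, go to p0
p0 | _cc[_]c   read _ → write c, move -1, go to p1
p1 | _c[c]cc   read c → write a, move -1, go to p3
p3 | _[c]acc
Cell 3 holds c when M halts.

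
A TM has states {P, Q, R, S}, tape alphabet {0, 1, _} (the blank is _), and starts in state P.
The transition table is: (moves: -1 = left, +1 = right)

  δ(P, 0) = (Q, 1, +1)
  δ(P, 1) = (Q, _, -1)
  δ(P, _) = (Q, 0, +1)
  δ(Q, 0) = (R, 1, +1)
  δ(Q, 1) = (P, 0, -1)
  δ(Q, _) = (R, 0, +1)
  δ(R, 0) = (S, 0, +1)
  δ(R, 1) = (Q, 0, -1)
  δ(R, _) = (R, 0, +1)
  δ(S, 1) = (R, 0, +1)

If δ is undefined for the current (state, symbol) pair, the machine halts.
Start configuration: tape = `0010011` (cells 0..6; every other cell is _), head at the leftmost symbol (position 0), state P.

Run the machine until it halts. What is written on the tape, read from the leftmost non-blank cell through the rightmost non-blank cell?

00000011

state=P head=0 tape=_[0]010011   (P,0)→(Q,1,+1)
state=Q head=1 tape=_1[0]10011   (Q,0)→(R,1,+1)
state=R head=2 tape=_11[1]0011   (R,1)→(Q,0,-1)
state=Q head=1 tape=_1[1]00011   (Q,1)→(P,0,-1)
state=P head=0 tape=_[1]000011   (P,1)→(Q,_,-1)
state=Q head=-1 tape=[_]_000011   (Q,_)→(R,0,+1)
state=R head=0 tape=0[_]000011   (R,_)→(R,0,+1)
state=R head=1 tape=00[0]00011   (R,0)→(S,0,+1)
state=S head=2 tape=000[0]0011
The non-blank tape span at halt is 00000011.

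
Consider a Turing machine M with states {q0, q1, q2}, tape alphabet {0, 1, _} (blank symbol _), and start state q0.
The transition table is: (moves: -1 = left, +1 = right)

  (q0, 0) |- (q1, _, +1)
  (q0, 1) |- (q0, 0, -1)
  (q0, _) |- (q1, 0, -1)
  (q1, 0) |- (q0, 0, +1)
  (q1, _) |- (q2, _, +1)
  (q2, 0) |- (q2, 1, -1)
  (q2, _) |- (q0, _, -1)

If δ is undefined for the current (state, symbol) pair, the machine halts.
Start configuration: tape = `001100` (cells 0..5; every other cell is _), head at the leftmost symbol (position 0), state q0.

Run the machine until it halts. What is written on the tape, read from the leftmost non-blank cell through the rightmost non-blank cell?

0___1

q0 | [0]01100___   read 0 → write _, move +1, go to q1
q1 | _[0]1100___   read 0 → write 0, move +1, go to q0
q0 | _0[1]100___   read 1 → write 0, move -1, go to q0
q0 | _[0]0100___   read 0 → write _, move +1, go to q1
q1 | __[0]100___   read 0 → write 0, move +1, go to q0
q0 | __0[1]00___   read 1 → write 0, move -1, go to q0
q0 | __[0]000___   read 0 → write _, move +1, go to q1
q1 | ___[0]00___   read 0 → write 0, move +1, go to q0
q0 | ___0[0]0___   read 0 → write _, move +1, go to q1
q1 | ___0_[0]___   read 0 → write 0, move +1, go to q0
q0 | ___0_0[_]__   read _ → write 0, move -1, go to q1
q1 | ___0_[0]0__   read 0 → write 0, move +1, go to q0
q0 | ___0_0[0]__   read 0 → write _, move +1, go to q1
q1 | ___0_0_[_]_   read _ → write _, move +1, go to q2
q2 | ___0_0__[_]   read _ → write _, move -1, go to q0
q0 | ___0_0_[_]_   read _ → write 0, move -1, go to q1
q1 | ___0_0[_]0_   read _ → write _, move +1, go to q2
q2 | ___0_0_[0]_   read 0 → write 1, move -1, go to q2
q2 | ___0_0[_]1_   read _ → write _, move -1, go to q0
q0 | ___0_[0]_1_   read 0 → write _, move +1, go to q1
q1 | ___0__[_]1_   read _ → write _, move +1, go to q2
q2 | ___0___[1]_
The non-blank tape span at halt is 0___1.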